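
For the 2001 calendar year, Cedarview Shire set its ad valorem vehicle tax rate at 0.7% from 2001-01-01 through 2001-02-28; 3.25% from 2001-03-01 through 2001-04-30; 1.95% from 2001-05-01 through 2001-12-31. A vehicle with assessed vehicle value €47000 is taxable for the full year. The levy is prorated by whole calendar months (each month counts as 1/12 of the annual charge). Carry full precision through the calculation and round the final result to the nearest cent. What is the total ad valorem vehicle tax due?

2001-01-01 to 2001-02-28: 2 months at 0.7% → €47000 × 0.7% × 2/12 = €54.8333
2001-03-01 to 2001-04-30: 2 months at 3.25% → €47000 × 3.25% × 2/12 = €254.5833
2001-05-01 to 2001-12-31: 8 months at 1.95% → €47000 × 1.95% × 8/12 = €611.0000
Total = €920.4167

€920.42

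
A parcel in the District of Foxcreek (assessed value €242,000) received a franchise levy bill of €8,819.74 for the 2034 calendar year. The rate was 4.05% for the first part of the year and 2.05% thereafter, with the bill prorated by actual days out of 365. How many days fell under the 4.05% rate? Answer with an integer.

Let d = days at the first rate; then 365 − d days at the second rate.
€242,000 × [4.05%·d + 2.05%·(365−d)] / 365 = €8,819.74
Solving gives d = 291, so the new rate took effect on 19 Oct 2034.

291 days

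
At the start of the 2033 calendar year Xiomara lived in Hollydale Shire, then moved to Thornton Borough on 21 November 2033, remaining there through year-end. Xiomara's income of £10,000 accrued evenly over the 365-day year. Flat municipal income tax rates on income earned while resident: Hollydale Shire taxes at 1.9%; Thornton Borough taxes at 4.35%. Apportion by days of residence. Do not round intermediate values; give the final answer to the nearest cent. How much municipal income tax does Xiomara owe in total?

Hollydale Shire, 1 January – 20 November 2033: 324 days → £10,000 × 1.9% × 324/365 = £168.6575
Thornton Borough, 21 November – 31 December 2033: 41 days → £10,000 × 4.35% × 41/365 = £48.8630
Total = £217.5205

£217.52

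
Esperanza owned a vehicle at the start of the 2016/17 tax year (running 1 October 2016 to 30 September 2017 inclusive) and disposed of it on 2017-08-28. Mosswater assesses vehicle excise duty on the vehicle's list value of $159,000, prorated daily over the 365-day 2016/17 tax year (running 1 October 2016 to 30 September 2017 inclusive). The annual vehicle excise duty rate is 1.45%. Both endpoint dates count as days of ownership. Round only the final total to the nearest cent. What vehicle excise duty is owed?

Days held (2016-10-01 to 2017-08-28): 332 out of 365
Tax = $159,000 × 1.45% × 332/365 = $2,097.0575

$2,097.06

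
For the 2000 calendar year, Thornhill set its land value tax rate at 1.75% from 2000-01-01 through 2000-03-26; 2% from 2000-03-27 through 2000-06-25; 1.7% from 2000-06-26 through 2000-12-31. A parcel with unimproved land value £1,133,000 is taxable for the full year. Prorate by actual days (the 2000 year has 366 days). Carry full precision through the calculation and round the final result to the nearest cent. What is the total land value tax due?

2000-01-01 to 2000-03-26: 86 days at 1.75% → £1,133,000 × 1.75% × 86/366 = £4,658.9208
2000-03-27 to 2000-06-25: 91 days at 2% → £1,133,000 × 2% × 91/366 = £5,634.0437
2000-06-26 to 2000-12-31: 189 days at 1.7% → £1,133,000 × 1.7% × 189/366 = £9,946.2541
Total = £20,239.2186

£20,239.22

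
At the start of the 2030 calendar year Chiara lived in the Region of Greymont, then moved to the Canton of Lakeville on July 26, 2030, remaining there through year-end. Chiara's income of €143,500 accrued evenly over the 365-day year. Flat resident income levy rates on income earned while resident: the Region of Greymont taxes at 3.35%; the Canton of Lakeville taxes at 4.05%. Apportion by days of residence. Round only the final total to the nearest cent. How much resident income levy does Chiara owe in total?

€5,244.83

The Region of Greymont, January 1 – July 25, 2030: 206 days → €143,500 × 3.35% × 206/365 = €2,713.1329
The Canton of Lakeville, July 26 – December 31, 2030: 159 days → €143,500 × 4.05% × 159/365 = €2,531.6938
Total = €5,244.8267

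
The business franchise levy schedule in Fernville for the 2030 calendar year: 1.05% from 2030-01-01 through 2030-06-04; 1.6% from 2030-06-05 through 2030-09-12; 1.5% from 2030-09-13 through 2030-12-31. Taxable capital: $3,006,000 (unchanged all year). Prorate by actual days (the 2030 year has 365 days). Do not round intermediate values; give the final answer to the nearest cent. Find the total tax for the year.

$40,169.22

2030-01-01 to 2030-06-04: 155 days at 1.05% → $3,006,000 × 1.05% × 155/365 = $13,403.4658
2030-06-05 to 2030-09-12: 100 days at 1.6% → $3,006,000 × 1.6% × 100/365 = $13,176.9863
2030-09-13 to 2030-12-31: 110 days at 1.5% → $3,006,000 × 1.5% × 110/365 = $13,588.7671
Total = $40,169.2192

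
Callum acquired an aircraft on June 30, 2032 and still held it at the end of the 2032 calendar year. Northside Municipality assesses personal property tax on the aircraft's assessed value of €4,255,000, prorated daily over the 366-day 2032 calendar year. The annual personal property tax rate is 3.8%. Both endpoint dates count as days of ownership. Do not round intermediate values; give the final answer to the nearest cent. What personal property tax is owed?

€81,728.55

Days held (June 30 – December 31, 2032): 185 out of 366
Tax = €4,255,000 × 3.8% × 185/366 = €81,728.5519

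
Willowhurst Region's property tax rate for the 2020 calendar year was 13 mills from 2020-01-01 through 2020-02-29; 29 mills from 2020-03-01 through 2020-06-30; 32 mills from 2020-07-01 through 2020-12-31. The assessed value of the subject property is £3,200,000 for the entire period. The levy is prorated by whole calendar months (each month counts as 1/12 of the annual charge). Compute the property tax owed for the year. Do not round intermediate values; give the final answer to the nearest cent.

£89,066.67

2020-01-01 to 2020-02-29: 2 months at 13 mills → £3,200,000 × 1.3% × 2/12 = £6,933.3333
2020-03-01 to 2020-06-30: 4 months at 29 mills → £3,200,000 × 2.9% × 4/12 = £30,933.3333
2020-07-01 to 2020-12-31: 6 months at 32 mills → £3,200,000 × 3.2% × 6/12 = £51,200.0000
Total = £89,066.6667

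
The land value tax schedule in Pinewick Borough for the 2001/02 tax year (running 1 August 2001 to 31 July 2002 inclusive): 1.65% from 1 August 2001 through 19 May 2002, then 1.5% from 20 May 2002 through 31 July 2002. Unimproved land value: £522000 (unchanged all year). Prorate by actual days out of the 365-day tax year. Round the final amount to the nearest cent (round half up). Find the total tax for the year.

1 August 2001 – 19 May 2002: 292 days at 1.65% → £522000 × 1.65% × 292/365 = £6890.4000
20 May – 31 July 2002: 73 days at 1.5% → £522000 × 1.5% × 73/365 = £1566.0000
Total = £8456.4000

£8456.40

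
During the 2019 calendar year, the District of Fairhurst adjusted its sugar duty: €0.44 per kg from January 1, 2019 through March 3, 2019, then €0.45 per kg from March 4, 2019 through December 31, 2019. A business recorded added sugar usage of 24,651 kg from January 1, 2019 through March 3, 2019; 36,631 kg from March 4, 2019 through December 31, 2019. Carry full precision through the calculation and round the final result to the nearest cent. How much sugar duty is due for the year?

€27,330.39

January 1 – March 3, 2019: 24,651 kg at €0.44/kg → €10,846.44
March 4 – December 31, 2019: 36,631 kg at €0.45/kg → €16,483.95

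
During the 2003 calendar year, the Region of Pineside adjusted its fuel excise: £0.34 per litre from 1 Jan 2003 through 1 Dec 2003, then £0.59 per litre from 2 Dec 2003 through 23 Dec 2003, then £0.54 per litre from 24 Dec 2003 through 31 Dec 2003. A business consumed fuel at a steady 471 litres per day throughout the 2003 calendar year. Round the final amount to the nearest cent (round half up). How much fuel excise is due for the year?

1 Jan – 1 Dec 2003: 335 days × 471 litres/day = 157,785 litres at £0.34/litre → £53,646.90
2 Dec – 23 Dec 2003: 22 days × 471 litres/day = 10,362 litres at £0.59/litre → £6,113.58
24 Dec – 31 Dec 2003: 8 days × 471 litres/day = 3,768 litres at £0.54/litre → £2,034.72

£61,795.20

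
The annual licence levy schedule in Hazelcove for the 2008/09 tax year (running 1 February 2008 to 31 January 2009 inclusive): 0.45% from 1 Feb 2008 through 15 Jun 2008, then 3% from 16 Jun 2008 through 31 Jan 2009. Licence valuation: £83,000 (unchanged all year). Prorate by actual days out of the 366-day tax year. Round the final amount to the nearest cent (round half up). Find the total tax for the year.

1 Feb – 15 Jun 2008: 136 days at 0.45% → £83,000 × 0.45% × 136/366 = £138.7869
16 Jun 2008 – 31 Jan 2009: 230 days at 3% → £83,000 × 3% × 230/366 = £1,564.7541
Total = £1,703.5410

£1,703.54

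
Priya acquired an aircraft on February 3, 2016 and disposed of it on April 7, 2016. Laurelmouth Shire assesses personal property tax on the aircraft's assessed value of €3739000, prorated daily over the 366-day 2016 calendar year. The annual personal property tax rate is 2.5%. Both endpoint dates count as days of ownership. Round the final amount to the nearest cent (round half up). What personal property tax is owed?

Days held (February 3 – April 7, 2016): 65 out of 366
Tax = €3739000 × 2.5% × 65/366 = €16600.7514

€16600.75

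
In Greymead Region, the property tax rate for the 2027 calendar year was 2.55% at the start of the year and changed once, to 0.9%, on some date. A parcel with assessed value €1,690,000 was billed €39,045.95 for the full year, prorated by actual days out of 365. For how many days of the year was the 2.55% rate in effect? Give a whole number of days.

Let d = days at the first rate; then 365 − d days at the second rate.
€1,690,000 × [2.55%·d + 0.9%·(365−d)] / 365 = €39,045.95
Solving gives d = 312, so the new rate took effect on November 9, 2027.

312 days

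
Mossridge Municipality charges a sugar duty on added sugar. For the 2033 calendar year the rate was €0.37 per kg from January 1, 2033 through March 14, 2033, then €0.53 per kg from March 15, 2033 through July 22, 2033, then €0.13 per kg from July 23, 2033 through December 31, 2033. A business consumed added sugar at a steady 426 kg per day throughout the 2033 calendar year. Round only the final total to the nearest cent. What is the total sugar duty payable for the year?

January 1 – March 14, 2033: 73 days × 426 kg/day = 31,098 kg at €0.37/kg → €11,506.26
March 15 – July 22, 2033: 130 days × 426 kg/day = 55,380 kg at €0.53/kg → €29,351.40
July 23 – December 31, 2033: 162 days × 426 kg/day = 69,012 kg at €0.13/kg → €8,971.56

€49,829.22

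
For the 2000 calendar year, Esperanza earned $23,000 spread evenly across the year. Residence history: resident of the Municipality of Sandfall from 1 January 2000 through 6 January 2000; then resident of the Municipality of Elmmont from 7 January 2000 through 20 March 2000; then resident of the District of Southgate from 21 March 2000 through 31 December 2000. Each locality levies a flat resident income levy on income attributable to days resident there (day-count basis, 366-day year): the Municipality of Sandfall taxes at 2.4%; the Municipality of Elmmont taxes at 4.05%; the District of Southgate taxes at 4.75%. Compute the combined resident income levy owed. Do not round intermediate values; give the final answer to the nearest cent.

The Municipality of Sandfall, 1 January – 6 January 2000: 6 days → $23,000 × 2.4% × 6/366 = $9.0492
The Municipality of Elmmont, 7 January – 20 March 2000: 74 days → $23,000 × 4.05% × 74/366 = $188.3361
The District of Southgate, 21 March – 31 December 2000: 286 days → $23,000 × 4.75% × 286/366 = $853.7022
Total = $1,051.0874

$1,051.09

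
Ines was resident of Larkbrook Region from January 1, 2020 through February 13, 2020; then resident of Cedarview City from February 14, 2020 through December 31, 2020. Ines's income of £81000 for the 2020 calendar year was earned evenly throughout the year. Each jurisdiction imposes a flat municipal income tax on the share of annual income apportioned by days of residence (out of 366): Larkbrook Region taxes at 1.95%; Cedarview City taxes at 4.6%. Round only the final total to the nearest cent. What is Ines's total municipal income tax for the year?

£3467.95

Larkbrook Region, January 1 – February 13, 2020: 44 days → £81000 × 1.95% × 44/366 = £189.8852
Cedarview City, February 14 – December 31, 2020: 322 days → £81000 × 4.6% × 322/366 = £3278.0656
Total = £3467.9508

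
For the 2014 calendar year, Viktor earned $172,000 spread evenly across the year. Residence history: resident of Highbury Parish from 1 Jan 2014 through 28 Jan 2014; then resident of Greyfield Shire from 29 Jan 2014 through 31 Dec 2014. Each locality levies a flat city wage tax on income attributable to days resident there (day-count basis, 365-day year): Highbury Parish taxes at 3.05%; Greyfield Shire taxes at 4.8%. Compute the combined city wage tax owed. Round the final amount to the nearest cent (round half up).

$8,025.10

Highbury Parish, 1 Jan – 28 Jan 2014: 28 days → $172,000 × 3.05% × 28/365 = $402.4329
Greyfield Shire, 29 Jan – 31 Dec 2014: 337 days → $172,000 × 4.8% × 337/365 = $7,622.6630
Total = $8,025.0959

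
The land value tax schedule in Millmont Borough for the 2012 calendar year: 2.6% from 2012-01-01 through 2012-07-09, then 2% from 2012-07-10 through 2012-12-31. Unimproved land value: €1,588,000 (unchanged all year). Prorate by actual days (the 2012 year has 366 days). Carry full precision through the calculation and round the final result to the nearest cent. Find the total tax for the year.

€36,732.26

2012-01-01 to 2012-07-09: 191 days at 2.6% → €1,588,000 × 2.6% × 191/366 = €21,546.4699
2012-07-10 to 2012-12-31: 175 days at 2% → €1,588,000 × 2% × 175/366 = €15,185.7923
Total = €36,732.2623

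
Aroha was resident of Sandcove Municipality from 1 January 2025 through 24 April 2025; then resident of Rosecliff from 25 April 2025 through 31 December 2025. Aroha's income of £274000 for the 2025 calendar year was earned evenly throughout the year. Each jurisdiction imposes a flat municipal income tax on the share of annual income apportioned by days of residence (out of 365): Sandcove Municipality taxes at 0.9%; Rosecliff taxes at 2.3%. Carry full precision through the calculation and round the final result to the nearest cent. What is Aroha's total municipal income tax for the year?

Sandcove Municipality, 1 January – 24 April 2025: 114 days → £274000 × 0.9% × 114/365 = £770.2027
Rosecliff, 25 April – 31 December 2025: 251 days → £274000 × 2.3% × 251/365 = £4333.7041
Total = £5103.9068

£5103.91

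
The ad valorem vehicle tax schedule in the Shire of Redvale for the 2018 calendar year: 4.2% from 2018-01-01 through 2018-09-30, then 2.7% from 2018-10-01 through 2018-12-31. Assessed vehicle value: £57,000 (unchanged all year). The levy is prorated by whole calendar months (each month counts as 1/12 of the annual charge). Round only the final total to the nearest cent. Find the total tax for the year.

2018-01-01 to 2018-09-30: 9 months at 4.2% → £57,000 × 4.2% × 9/12 = £1,795.5000
2018-10-01 to 2018-12-31: 3 months at 2.7% → £57,000 × 2.7% × 3/12 = £384.7500
Total = £2,180.2500

£2,180.25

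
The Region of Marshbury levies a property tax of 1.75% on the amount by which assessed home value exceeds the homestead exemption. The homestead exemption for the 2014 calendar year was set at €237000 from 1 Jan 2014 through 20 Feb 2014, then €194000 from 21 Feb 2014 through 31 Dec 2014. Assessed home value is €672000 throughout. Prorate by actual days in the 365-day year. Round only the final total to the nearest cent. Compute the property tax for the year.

€8259.86

1 Jan – 20 Feb 2014: 51 days, exemption €237000 → (€672000 − €237000) × 1.75% × 51/365 = €1063.6644
21 Feb – 31 Dec 2014: 314 days, exemption €194000 → (€672000 − €194000) × 1.75% × 314/365 = €7196.1918
Total = €8259.8562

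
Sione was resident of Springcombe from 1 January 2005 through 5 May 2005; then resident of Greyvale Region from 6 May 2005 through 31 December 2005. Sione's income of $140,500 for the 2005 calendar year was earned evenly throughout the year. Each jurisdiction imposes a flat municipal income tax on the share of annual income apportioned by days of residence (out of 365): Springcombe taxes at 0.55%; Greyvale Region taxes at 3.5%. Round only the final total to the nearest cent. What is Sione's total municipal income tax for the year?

Springcombe, 1 January – 5 May 2005: 125 days → $140,500 × 0.55% × 125/365 = $264.6404
Greyvale Region, 6 May – 31 December 2005: 240 days → $140,500 × 3.5% × 240/365 = $3,233.4247
Total = $3,498.0651

$3,498.07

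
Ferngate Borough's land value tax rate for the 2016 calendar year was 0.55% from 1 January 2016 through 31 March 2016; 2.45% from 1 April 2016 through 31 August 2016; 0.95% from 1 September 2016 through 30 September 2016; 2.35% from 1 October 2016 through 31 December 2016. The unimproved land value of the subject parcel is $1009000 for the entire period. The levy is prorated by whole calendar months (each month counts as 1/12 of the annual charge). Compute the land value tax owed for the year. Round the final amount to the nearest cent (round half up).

$18414.25

1 January – 31 March 2016: 3 months at 0.55% → $1009000 × 0.55% × 3/12 = $1387.3750
1 April – 31 August 2016: 5 months at 2.45% → $1009000 × 2.45% × 5/12 = $10300.2083
1 September – 30 September 2016: 1 month at 0.95% → $1009000 × 0.95% × 1/12 = $798.7917
1 October – 31 December 2016: 3 months at 2.35% → $1009000 × 2.35% × 3/12 = $5927.8750
Total = $18414.2500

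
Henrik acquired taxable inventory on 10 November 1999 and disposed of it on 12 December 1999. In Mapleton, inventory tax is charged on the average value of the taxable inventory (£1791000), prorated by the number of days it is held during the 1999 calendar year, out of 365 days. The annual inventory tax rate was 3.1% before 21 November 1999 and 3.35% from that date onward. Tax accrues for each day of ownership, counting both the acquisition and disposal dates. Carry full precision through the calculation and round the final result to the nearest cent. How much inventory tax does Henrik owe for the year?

10 November – 20 November 1999: 11 days at 3.1% → £1791000 × 3.1% × 11/365 = £1673.2356
21 November – 12 December 1999: 22 days at 3.35% → £1791000 × 3.35% × 22/365 = £3616.3479
Total = £5289.5836

£5289.58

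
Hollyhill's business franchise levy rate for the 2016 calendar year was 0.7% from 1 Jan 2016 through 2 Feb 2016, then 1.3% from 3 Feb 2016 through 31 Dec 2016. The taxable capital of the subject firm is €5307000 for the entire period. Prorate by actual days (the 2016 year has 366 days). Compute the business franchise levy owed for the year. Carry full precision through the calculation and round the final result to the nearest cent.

1 Jan – 2 Feb 2016: 33 days at 0.7% → €5307000 × 0.7% × 33/366 = €3349.5000
3 Feb – 31 Dec 2016: 333 days at 1.3% → €5307000 × 1.3% × 333/366 = €62770.5000
Total = €66120.0000

€66120.00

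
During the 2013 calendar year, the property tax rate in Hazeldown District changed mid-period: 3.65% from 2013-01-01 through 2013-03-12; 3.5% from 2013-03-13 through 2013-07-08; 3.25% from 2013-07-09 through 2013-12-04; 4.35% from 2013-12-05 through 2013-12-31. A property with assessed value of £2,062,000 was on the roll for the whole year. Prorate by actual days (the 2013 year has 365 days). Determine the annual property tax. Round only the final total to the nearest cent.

£71,963.80

2013-01-01 to 2013-03-12: 71 days at 3.65% → £2,062,000 × 3.65% × 71/365 = £14,640.2000
2013-03-13 to 2013-07-08: 118 days at 3.5% → £2,062,000 × 3.5% × 118/365 = £23,331.6712
2013-07-09 to 2013-12-04: 149 days at 3.25% → £2,062,000 × 3.25% × 149/365 = £27,356.8082
2013-12-05 to 2013-12-31: 27 days at 4.35% → £2,062,000 × 4.35% × 27/365 = £6,635.1205
Total = £71,963.8000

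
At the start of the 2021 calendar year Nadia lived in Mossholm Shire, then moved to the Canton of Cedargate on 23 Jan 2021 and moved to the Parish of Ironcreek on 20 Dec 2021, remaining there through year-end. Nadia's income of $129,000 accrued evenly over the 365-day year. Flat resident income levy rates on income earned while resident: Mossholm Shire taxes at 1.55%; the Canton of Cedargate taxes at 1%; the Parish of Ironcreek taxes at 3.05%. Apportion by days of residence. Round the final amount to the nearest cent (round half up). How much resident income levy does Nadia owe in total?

$1,419.71

Mossholm Shire, 1 Jan – 22 Jan 2021: 22 days → $129,000 × 1.55% × 22/365 = $120.5178
The Canton of Cedargate, 23 Jan – 19 Dec 2021: 331 days → $129,000 × 1% × 331/365 = $1,169.8356
The Parish of Ironcreek, 20 Dec – 31 Dec 2021: 12 days → $129,000 × 3.05% × 12/365 = $129.3534
Total = $1,419.7068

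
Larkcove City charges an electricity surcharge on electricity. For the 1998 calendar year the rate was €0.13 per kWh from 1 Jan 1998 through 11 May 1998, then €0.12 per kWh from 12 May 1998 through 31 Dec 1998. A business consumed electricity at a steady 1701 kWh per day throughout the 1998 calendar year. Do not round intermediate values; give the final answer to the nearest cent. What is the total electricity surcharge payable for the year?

1 Jan – 11 May 1998: 131 days × 1701 kWh/day = 222,831 kWh at €0.13/kWh → €28968.03
12 May – 31 Dec 1998: 234 days × 1701 kWh/day = 398,034 kWh at €0.12/kWh → €47764.08

€76732.11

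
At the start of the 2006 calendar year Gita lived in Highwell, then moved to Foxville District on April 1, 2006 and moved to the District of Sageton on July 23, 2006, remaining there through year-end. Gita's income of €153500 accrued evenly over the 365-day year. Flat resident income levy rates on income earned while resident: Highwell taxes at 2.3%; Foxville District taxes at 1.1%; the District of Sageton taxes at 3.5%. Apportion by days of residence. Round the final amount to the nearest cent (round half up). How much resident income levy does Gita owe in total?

Highwell, January 1 – March 31, 2006: 90 days → €153500 × 2.3% × 90/365 = €870.5342
Foxville District, April 1 – July 22, 2006: 113 days → €153500 × 1.1% × 113/365 = €522.7411
The District of Sageton, July 23 – December 31, 2006: 162 days → €153500 × 3.5% × 162/365 = €2384.5068
Total = €3777.7822

€3777.78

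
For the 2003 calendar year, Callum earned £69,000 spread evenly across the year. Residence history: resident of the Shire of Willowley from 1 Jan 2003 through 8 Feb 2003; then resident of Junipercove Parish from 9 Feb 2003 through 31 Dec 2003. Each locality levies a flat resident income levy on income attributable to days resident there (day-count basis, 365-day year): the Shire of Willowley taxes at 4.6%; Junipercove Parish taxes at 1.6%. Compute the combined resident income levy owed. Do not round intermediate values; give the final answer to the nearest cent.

£1,325.18

The Shire of Willowley, 1 Jan – 8 Feb 2003: 39 days → £69,000 × 4.6% × 39/365 = £339.1397
Junipercove Parish, 9 Feb – 31 Dec 2003: 326 days → £69,000 × 1.6% × 326/365 = £986.0384
Total = £1,325.1781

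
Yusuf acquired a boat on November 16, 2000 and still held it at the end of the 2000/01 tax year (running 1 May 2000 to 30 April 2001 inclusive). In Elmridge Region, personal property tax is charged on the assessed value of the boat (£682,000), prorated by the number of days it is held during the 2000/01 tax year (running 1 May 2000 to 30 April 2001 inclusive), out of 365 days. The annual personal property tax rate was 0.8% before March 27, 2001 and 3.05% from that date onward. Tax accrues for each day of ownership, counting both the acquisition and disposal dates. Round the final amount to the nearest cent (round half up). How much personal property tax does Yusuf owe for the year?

£3,952.80

November 16, 2000 – March 26, 2001: 131 days at 0.8% → £682,000 × 0.8% × 131/365 = £1,958.1808
March 27 – April 30, 2001: 35 days at 3.05% → £682,000 × 3.05% × 35/365 = £1,994.6164
Total = £3,952.7973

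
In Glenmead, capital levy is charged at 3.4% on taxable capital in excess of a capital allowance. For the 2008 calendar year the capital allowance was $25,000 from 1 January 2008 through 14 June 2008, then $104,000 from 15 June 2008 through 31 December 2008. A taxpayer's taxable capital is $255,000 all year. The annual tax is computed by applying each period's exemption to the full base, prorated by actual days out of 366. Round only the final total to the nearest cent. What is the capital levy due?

$6,352.24

1 January – 14 June 2008: 166 days, exemption $25,000 → ($255,000 − $25,000) × 3.4% × 166/366 = $3,546.7760
15 June – 31 December 2008: 200 days, exemption $104,000 → ($255,000 − $104,000) × 3.4% × 200/366 = $2,805.4645
Total = $6,352.2404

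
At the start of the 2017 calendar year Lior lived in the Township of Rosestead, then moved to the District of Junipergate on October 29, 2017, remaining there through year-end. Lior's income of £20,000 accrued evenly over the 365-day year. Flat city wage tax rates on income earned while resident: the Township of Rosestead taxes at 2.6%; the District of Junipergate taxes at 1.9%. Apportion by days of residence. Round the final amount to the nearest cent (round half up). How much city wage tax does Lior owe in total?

£495.45

The Township of Rosestead, January 1 – October 28, 2017: 301 days → £20,000 × 2.6% × 301/365 = £428.8219
The District of Junipergate, October 29 – December 31, 2017: 64 days → £20,000 × 1.9% × 64/365 = £66.6301
Total = £495.4521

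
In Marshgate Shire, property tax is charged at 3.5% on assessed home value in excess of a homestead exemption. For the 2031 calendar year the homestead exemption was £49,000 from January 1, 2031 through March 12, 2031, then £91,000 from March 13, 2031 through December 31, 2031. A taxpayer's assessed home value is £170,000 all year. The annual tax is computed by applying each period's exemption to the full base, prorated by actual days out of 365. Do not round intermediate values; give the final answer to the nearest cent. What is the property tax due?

£3,050.95

January 1 – March 12, 2031: 71 days, exemption £49,000 → (£170,000 − £49,000) × 3.5% × 71/365 = £823.7945
March 13 – December 31, 2031: 294 days, exemption £91,000 → (£170,000 − £91,000) × 3.5% × 294/365 = £2,227.1507
Total = £3,050.9452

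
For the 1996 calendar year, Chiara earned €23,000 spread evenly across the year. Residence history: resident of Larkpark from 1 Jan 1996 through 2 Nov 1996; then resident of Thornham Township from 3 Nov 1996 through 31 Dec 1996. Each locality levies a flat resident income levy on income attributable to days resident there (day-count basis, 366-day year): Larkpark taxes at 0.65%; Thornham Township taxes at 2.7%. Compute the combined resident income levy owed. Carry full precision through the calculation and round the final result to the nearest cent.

Larkpark, 1 Jan – 2 Nov 1996: 307 days → €23,000 × 0.65% × 307/366 = €125.4003
Thornham Township, 3 Nov – 31 Dec 1996: 59 days → €23,000 × 2.7% × 59/366 = €100.1066
Total = €225.5068

€225.51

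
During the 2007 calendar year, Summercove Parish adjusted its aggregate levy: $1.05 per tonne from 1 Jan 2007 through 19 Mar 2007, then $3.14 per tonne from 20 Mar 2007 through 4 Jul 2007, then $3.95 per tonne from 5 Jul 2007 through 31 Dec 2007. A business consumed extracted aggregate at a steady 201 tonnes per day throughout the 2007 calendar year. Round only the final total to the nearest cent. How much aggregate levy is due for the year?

$226904.88

1 Jan – 19 Mar 2007: 78 days × 201 tonnes/day = 15,678 tonnes at $1.05/tonne → $16461.90
20 Mar – 4 Jul 2007: 107 days × 201 tonnes/day = 21,507 tonnes at $3.14/tonne → $67531.98
5 Jul – 31 Dec 2007: 180 days × 201 tonnes/day = 36,180 tonnes at $3.95/tonne → $142911.00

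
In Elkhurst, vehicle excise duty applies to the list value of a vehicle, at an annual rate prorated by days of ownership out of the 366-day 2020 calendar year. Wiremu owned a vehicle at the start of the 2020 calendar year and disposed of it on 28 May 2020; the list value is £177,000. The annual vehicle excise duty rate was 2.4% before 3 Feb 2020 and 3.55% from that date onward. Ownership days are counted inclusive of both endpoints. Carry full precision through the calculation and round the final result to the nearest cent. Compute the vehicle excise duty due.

1 Jan – 2 Feb 2020: 33 days at 2.4% → £177,000 × 2.4% × 33/366 = £383.0164
3 Feb – 28 May 2020: 116 days at 3.55% → £177,000 × 3.55% × 116/366 = £1,991.4918
Total = £2,374.5082

£2,374.51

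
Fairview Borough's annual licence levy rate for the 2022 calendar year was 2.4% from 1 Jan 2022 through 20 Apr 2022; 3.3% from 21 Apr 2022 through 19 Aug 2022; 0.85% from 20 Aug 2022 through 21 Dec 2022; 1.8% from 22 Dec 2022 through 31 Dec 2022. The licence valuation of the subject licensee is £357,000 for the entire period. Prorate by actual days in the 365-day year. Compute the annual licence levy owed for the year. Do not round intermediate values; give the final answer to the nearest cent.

£7,694.57

1 Jan – 20 Apr 2022: 110 days at 2.4% → £357,000 × 2.4% × 110/365 = £2,582.1370
21 Apr – 19 Aug 2022: 121 days at 3.3% → £357,000 × 3.3% × 121/365 = £3,905.4822
20 Aug – 21 Dec 2022: 124 days at 0.85% → £357,000 × 0.85% × 124/365 = £1,030.8986
22 Dec – 31 Dec 2022: 10 days at 1.8% → £357,000 × 1.8% × 10/365 = £176.0548
Total = £7,694.5726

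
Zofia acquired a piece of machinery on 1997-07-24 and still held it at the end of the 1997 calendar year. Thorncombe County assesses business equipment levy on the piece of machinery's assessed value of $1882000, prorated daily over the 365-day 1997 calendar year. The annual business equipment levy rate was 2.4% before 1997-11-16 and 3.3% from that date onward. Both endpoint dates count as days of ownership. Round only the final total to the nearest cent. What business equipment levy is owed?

1997-07-24 to 1997-11-15: 115 days at 2.4% → $1882000 × 2.4% × 115/365 = $14231.0137
1997-11-16 to 1997-12-31: 46 days at 3.3% → $1882000 × 3.3% × 46/365 = $7827.0575
Total = $22058.0712

$22058.07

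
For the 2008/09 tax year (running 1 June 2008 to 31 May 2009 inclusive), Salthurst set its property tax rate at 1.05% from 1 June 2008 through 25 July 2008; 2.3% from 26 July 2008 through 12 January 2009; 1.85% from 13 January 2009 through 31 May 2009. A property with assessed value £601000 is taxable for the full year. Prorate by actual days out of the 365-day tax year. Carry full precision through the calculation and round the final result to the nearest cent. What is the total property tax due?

1 June – 25 July 2008: 55 days at 1.05% → £601000 × 1.05% × 55/365 = £950.8973
26 July 2008 – 12 January 2009: 171 days at 2.3% → £601000 × 2.3% × 171/365 = £6475.9808
13 January – 31 May 2009: 139 days at 1.85% → £601000 × 1.85% × 139/365 = £4234.1685
Total = £11661.0466

£11661.05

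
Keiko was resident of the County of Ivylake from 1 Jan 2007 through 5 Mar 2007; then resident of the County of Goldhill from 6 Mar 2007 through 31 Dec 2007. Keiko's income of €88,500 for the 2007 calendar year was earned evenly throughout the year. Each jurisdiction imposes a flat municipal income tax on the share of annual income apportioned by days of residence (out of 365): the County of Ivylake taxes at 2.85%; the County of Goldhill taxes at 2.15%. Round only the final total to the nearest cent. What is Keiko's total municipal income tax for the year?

The County of Ivylake, 1 Jan – 5 Mar 2007: 64 days → €88,500 × 2.85% × 64/365 = €442.2575
The County of Goldhill, 6 Mar – 31 Dec 2007: 301 days → €88,500 × 2.15% × 301/365 = €1,569.1171
Total = €2,011.3747

€2,011.37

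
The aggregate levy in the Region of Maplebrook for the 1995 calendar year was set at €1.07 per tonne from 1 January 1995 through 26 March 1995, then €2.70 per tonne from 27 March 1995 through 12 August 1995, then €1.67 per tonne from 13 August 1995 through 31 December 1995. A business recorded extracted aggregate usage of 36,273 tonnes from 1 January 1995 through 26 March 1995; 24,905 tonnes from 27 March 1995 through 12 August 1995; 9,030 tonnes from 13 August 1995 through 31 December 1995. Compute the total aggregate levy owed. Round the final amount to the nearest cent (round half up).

€121,135.71

1 January – 26 March 1995: 36,273 tonnes at €1.07/tonne → €38,812.11
27 March – 12 August 1995: 24,905 tonnes at €2.70/tonne → €67,243.50
13 August – 31 December 1995: 9,030 tonnes at €1.67/tonne → €15,080.10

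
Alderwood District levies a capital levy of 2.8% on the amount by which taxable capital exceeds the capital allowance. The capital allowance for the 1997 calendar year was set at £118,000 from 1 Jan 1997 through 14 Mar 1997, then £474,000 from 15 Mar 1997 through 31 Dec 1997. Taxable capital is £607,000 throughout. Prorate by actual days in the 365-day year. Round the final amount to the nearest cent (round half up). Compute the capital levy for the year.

£5,717.60

1 Jan – 14 Mar 1997: 73 days, exemption £118,000 → (£607,000 − £118,000) × 2.8% × 73/365 = £2,738.4000
15 Mar – 31 Dec 1997: 292 days, exemption £474,000 → (£607,000 − £474,000) × 2.8% × 292/365 = £2,979.2000
Total = £5,717.6000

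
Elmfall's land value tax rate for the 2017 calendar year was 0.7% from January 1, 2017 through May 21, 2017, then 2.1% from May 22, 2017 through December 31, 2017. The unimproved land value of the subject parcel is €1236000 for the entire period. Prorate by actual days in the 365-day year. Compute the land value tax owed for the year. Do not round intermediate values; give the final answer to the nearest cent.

January 1 – May 21, 2017: 141 days at 0.7% → €1236000 × 0.7% × 141/365 = €3342.2795
May 22 – December 31, 2017: 224 days at 2.1% → €1236000 × 2.1% × 224/365 = €15929.1616
Total = €19271.4411

€19271.44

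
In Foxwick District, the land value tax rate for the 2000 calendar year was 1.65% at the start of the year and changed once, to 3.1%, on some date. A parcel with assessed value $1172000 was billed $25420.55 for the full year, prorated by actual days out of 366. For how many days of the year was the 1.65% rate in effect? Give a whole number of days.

235 days

Let d = days at the first rate; then 366 − d days at the second rate.
$1172000 × [1.65%·d + 3.1%·(366−d)] / 366 = $25420.55
Solving gives d = 235, so the new rate took effect on 23 August 2000.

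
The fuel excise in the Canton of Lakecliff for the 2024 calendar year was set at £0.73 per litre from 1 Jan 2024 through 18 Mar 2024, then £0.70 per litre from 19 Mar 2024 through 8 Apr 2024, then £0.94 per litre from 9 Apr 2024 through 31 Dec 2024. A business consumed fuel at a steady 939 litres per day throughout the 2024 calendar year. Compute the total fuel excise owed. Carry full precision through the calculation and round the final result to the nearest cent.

£302940.18

1 Jan – 18 Mar 2024: 78 days × 939 litres/day = 73,242 litres at £0.73/litre → £53466.66
19 Mar – 8 Apr 2024: 21 days × 939 litres/day = 19,719 litres at £0.70/litre → £13803.30
9 Apr – 31 Dec 2024: 267 days × 939 litres/day = 250,713 litres at £0.94/litre → £235670.22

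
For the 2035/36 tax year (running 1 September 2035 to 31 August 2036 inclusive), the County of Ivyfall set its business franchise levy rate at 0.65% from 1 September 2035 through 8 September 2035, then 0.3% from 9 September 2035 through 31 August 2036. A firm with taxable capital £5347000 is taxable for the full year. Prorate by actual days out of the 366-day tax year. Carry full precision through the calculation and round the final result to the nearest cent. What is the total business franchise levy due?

1 September – 8 September 2035: 8 days at 0.65% → £5347000 × 0.65% × 8/366 = £759.6831
9 September 2035 – 31 August 2036: 358 days at 0.3% → £5347000 × 0.3% × 358/366 = £15690.3770
Total = £16450.0601

£16450.06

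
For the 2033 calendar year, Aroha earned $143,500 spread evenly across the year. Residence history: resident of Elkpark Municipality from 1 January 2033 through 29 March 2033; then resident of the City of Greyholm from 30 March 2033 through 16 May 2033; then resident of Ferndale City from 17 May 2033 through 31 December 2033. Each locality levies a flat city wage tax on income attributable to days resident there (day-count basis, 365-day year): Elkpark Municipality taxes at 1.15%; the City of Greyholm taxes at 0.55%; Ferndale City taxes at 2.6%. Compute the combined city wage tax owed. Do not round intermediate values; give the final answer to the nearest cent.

$2,842.48

Elkpark Municipality, 1 January – 29 March 2033: 88 days → $143,500 × 1.15% × 88/365 = $397.8685
The City of Greyholm, 30 March – 16 May 2033: 48 days → $143,500 × 0.55% × 48/365 = $103.7918
Ferndale City, 17 May – 31 December 2033: 229 days → $143,500 × 2.6% × 229/365 = $2,340.8192
Total = $2,842.4795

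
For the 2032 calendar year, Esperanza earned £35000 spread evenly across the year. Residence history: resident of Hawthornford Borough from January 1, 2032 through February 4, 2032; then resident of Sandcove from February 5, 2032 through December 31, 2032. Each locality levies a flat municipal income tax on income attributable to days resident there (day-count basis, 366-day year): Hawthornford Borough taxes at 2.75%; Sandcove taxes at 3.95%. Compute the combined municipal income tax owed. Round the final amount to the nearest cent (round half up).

£1342.34

Hawthornford Borough, January 1 – February 4, 2032: 35 days → £35000 × 2.75% × 35/366 = £92.0423
Sandcove, February 5 – December 31, 2032: 331 days → £35000 × 3.95% × 331/366 = £1250.2937
Total = £1342.3361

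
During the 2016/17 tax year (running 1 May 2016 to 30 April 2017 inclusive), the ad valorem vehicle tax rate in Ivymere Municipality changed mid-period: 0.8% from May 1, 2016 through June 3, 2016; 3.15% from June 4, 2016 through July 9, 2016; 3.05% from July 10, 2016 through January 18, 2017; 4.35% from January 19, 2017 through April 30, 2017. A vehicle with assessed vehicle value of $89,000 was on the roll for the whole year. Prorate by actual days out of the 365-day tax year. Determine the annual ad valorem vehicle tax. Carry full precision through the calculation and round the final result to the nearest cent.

May 1 – June 3, 2016: 34 days at 0.8% → $89,000 × 0.8% × 34/365 = $66.3233
June 4 – July 9, 2016: 36 days at 3.15% → $89,000 × 3.15% × 36/365 = $276.5096
July 10, 2016 – January 18, 2017: 193 days at 3.05% → $89,000 × 3.05% × 193/365 = $1,435.3384
January 19 – April 30, 2017: 102 days at 4.35% → $89,000 × 4.35% × 102/365 = $1,081.8986
Total = $2,860.0699

$2,860.07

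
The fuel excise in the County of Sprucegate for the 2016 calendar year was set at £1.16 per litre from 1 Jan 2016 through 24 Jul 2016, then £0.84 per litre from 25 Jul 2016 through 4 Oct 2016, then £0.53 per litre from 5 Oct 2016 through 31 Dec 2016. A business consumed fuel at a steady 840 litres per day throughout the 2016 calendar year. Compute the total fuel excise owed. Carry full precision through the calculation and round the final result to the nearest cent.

1 Jan – 24 Jul 2016: 206 days × 840 litres/day = 173,040 litres at £1.16/litre → £200,726.40
25 Jul – 4 Oct 2016: 72 days × 840 litres/day = 60,480 litres at £0.84/litre → £50,803.20
5 Oct – 31 Dec 2016: 88 days × 840 litres/day = 73,920 litres at £0.53/litre → £39,177.60

£290,707.20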